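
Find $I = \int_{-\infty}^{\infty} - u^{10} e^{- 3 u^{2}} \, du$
$- \frac{35 \sqrt{3} \sqrt{\pi}}{864}$

Consider the simpler parametrised integral
$$J(a) = \int_{-\infty}^{\infty} - e^{- a u^{2}} \, du = - \frac{\sqrt{\pi}}{\sqrt{a}}.$$

Differentiating under the integral sign brings down a factor of $(-u^2)$:
$$\frac{dJ}{da} = \int_{-\infty}^{\infty} u^{2} e^{- a u^{2}} \, du = \frac{\sqrt{\pi}}{2 a^{\frac{3}{2}}}.$$

Repeating $5$ times in total — each differentiation brings down another $(-u^2)$ — gives
$$\frac{d^{5}J}{da^{5}} = \int_{-\infty}^{\infty} u^{10} e^{- a u^{2}} \, du = \frac{945 \sqrt{\pi}}{32 a^{\frac{11}{2}}},$$
and the integrand here is $(-1)^{5}$ times the target integrand, so $I = (-1)^{5}\,\frac{d^{5}J}{da^{5}} = - \frac{945 \sqrt{\pi}}{32 a^{\frac{11}{2}}}$.

Setting $a = 3$:
$$I = - \frac{35 \sqrt{3} \sqrt{\pi}}{864}.$$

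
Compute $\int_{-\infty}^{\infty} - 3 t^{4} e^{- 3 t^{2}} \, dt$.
$- \frac{\sqrt{3} \sqrt{\pi}}{12}$

Begin with the known integral
$$J(a) = \int_{-\infty}^{\infty} - 3 e^{- a t^{2}} \, dt = - \frac{3 \sqrt{\pi}}{\sqrt{a}}.$$

Differentiating under the integral sign brings down a factor of $(-t^2)$:
$$\frac{dJ}{da} = \int_{-\infty}^{\infty} 3 t^{2} e^{- a t^{2}} \, dt = \frac{3 \sqrt{\pi}}{2 a^{\frac{3}{2}}}.$$

Repeating twice in total — each differentiation brings down another $(-t^2)$ — gives
$$\frac{d^{2}J}{da^{2}} = \int_{-\infty}^{\infty} - 3 t^{4} e^{- a t^{2}} \, dt = - \frac{9 \sqrt{\pi}}{4 a^{\frac{5}{2}}},$$
and the integrand here is exactly the target integrand, so $I = - \frac{9 \sqrt{\pi}}{4 a^{\frac{5}{2}}}$.

Setting $a = 3$:
$$I = - \frac{\sqrt{3} \sqrt{\pi}}{12}.$$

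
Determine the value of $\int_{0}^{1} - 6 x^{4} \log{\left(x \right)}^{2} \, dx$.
$- \frac{12}{125}$

Consider the simpler parametrised integral
$$J(a) = \int_{0}^{1} - 6 x^{a} \, dx = - \frac{6}{a + 1}.$$

Differentiating under the integral sign brings down a factor of $\ln x$:
$$\frac{dJ}{da} = \int_{0}^{1} - 6 x^{a} \log{\left(x \right)} \, dx = \frac{6}{\left(a + 1\right)^{2}}.$$

Repeating twice in total — each differentiation brings down another $\ln x$ — gives
$$\frac{d^{2}J}{da^{2}} = \int_{0}^{1} - 6 x^{a} \log{\left(x \right)}^{2} \, dx = - \frac{12}{\left(a + 1\right)^{3}},$$
and the integrand here is exactly the target integrand, so $I = - \frac{12}{\left(a + 1\right)^{3}}$.

Setting $a = 4$:
$$I = - \frac{12}{125}.$$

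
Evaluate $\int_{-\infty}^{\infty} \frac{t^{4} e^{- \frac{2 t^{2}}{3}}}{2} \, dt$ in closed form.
$\frac{27 \sqrt{6} \sqrt{\pi}}{64}$

Begin with the known integral
$$J(a) = \int_{-\infty}^{\infty} \frac{e^{- a t^{2}}}{2} \, dt = \frac{\sqrt{\pi}}{2 \sqrt{a}}.$$

Differentiating under the integral sign brings down a factor of $(-t^2)$:
$$\frac{dJ}{da} = \int_{-\infty}^{\infty} - \frac{t^{2} e^{- a t^{2}}}{2} \, dt = - \frac{\sqrt{\pi}}{4 a^{\frac{3}{2}}}.$$

Repeating twice in total — each differentiation brings down another $(-t^2)$ — gives
$$\frac{d^{2}J}{da^{2}} = \int_{-\infty}^{\infty} \frac{t^{4} e^{- a t^{2}}}{2} \, dt = \frac{3 \sqrt{\pi}}{8 a^{\frac{5}{2}}},$$
and the integrand here is exactly the target integrand, so $I = \frac{3 \sqrt{\pi}}{8 a^{\frac{5}{2}}}$.

Setting $a = \frac{2}{3}$:
$$I = \frac{27 \sqrt{6} \sqrt{\pi}}{64}.$$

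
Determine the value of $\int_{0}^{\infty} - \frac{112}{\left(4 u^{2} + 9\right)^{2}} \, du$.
$- \frac{14 \pi}{27}$

Begin with the known result
$$J(a) = \int_{0}^{\infty} - \frac{7}{a^{2} + u^{2}} \, du = - \frac{7 \pi}{2 a}.$$

Differentiating under the integral sign with respect to $a$,
$$\frac{dJ}{da} = \int_{0}^{\infty} \frac{14 a}{\left(a^{2} + u^{2}\right)^{2}} \, du = \frac{7 \pi}{2 a^{2}},$$
so $\int_{0}^{\infty} - \frac{7}{\left(a^{2} + u^{2}\right)^{2}} \, du = - \frac{7 \pi}{4 a^{3}}$.

Setting $a = \frac{3}{2}$:
$$I = - \frac{14 \pi}{27}.$$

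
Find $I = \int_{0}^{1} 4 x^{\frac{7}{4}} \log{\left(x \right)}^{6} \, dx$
$\frac{47185920}{19487171}$

Consider the simpler parametrised integral
$$J(a) = \int_{0}^{1} 4 x^{a} \, dx = \frac{4}{a + 1}.$$

Differentiating under the integral sign brings down a factor of $\ln x$:
$$\frac{dJ}{da} = \int_{0}^{1} 4 x^{a} \log{\left(x \right)} \, dx = - \frac{4}{\left(a + 1\right)^{2}}.$$

Repeating $6$ times in total — each differentiation brings down another $\ln x$ — gives
$$\frac{d^{6}J}{da^{6}} = \int_{0}^{1} 4 x^{a} \log{\left(x \right)}^{6} \, dx = \frac{2880}{\left(a + 1\right)^{7}},$$
and the integrand here is exactly the target integrand, so $I = \frac{2880}{\left(a + 1\right)^{7}}$.

Setting $a = \frac{7}{4}$:
$$I = \frac{47185920}{19487171}.$$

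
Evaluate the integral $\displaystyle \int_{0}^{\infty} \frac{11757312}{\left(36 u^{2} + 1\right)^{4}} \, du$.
$306180 \pi$

Recall the elementary integral
$$J(a) = \int_{0}^{\infty} \frac{7}{a^{2} + u^{2}} \, du = \frac{7 \pi}{2 a}.$$

Differentiating under the integral sign with respect to $a$,
$$\frac{dJ}{da} = \int_{0}^{\infty} - \frac{14 a}{\left(a^{2} + u^{2}\right)^{2}} \, du = - \frac{7 \pi}{2 a^{2}},$$
so $\int_{0}^{\infty} \frac{7}{\left(a^{2} + u^{2}\right)^{2}} \, du = \frac{7 \pi}{4 a^{3}}$.

Repeating — each differentiation of $1/(u^2+a^2)^j$ produces $-2ja/(u^2+a^2)^{j+1}$ — and dividing through by $-2ja$ at each step yields, after $3$ differentiations in total,
$$\int_{0}^{\infty} \frac{7}{\left(a^{2} + u^{2}\right)^{4}} \, du = \frac{35 \pi}{32 a^{7}}.$$

Setting $a = \frac{1}{6}$:
$$I = 306180 \pi.$$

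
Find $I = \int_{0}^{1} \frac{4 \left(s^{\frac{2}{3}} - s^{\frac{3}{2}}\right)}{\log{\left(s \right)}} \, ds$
$- \log{\left(\frac{81}{16} \right)}$

Introduce a parameter $a$ in the exponent: let $I(a) = \int_{0}^{1} \frac{4 \left(s^{\frac{2}{3}} - s^{a}\right)}{\log{\left(s \right)}} \, ds$.

Since $\dfrac{\partial}{\partial a}\,s^{a} = s^{a} \ln s$, the $\ln s$ in the denominator cancels and
$$\frac{dI}{da} = \int_{0}^{1} -4 s^{a} \, ds = -4 \left[\frac{s^{a+1}}{a+1}\right]_0^1 = - \frac{4}{a + 1}.$$

Integrating with respect to $a$ gives $I(a) = - \log{\left(\frac{81 \left(a + 1\right)^{4}}{625} \right)} + C$.

At $a = \frac{2}{3}$ the integrand is identically $0$, so $I(\frac{2}{3}) = 0$. The closed form gives $0$, hence $C = 0$.

Setting $a = \frac{3}{2}$:
$$I = - \log{\left(\frac{81}{16} \right)}.$$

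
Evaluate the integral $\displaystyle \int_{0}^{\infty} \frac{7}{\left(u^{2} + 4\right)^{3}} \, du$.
$\frac{21 \pi}{512}$

Start from the standard arctangent integral
$$J(a) = \int_{0}^{\infty} \frac{7}{a^{2} + u^{2}} \, du = \frac{7 \pi}{2 a}.$$

Differentiating under the integral sign with respect to $a$,
$$\frac{dJ}{da} = \int_{0}^{\infty} - \frac{14 a}{\left(a^{2} + u^{2}\right)^{2}} \, du = - \frac{7 \pi}{2 a^{2}},$$
so $\int_{0}^{\infty} \frac{7}{\left(a^{2} + u^{2}\right)^{2}} \, du = \frac{7 \pi}{4 a^{3}}$.

Repeating — each differentiation of $1/(u^2+a^2)^j$ produces $-2ja/(u^2+a^2)^{j+1}$ — and dividing through by $-2ja$ at each step yields, after $2$ differentiations in total,
$$\int_{0}^{\infty} \frac{7}{\left(a^{2} + u^{2}\right)^{3}} \, du = \frac{21 \pi}{16 a^{5}}.$$

Setting $a = 2$:
$$I = \frac{21 \pi}{512}.$$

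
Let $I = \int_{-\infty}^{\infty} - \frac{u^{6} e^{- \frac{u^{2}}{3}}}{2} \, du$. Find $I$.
$- \frac{405 \sqrt{3} \sqrt{\pi}}{16}$

Start from the elementary integral
$$J(a) = \int_{-\infty}^{\infty} - \frac{e^{- a u^{2}}}{2} \, du = - \frac{\sqrt{\pi}}{2 \sqrt{a}}.$$

Differentiating under the integral sign brings down a factor of $(-u^2)$:
$$\frac{dJ}{da} = \int_{-\infty}^{\infty} \frac{u^{2} e^{- a u^{2}}}{2} \, du = \frac{\sqrt{\pi}}{4 a^{\frac{3}{2}}}.$$

Repeating $3$ times in total — each differentiation brings down another $(-u^2)$ — gives
$$\frac{d^{3}J}{da^{3}} = \int_{-\infty}^{\infty} \frac{u^{6} e^{- a u^{2}}}{2} \, du = \frac{15 \sqrt{\pi}}{16 a^{\frac{7}{2}}},$$
and the integrand here is $(-1)^{3}$ times the target integrand, so $I = (-1)^{3}\,\frac{d^{3}J}{da^{3}} = - \frac{15 \sqrt{\pi}}{16 a^{\frac{7}{2}}}$.

Setting $a = \frac{1}{3}$:
$$I = - \frac{405 \sqrt{3} \sqrt{\pi}}{16}.$$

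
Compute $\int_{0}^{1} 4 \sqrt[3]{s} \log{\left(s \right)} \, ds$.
$- \frac{9}{4}$

Start from the elementary integral
$$J(a) = \int_{0}^{1} 4 s^{a} \, ds = \frac{4}{a + 1}.$$

Differentiating under the integral sign brings down a factor of $\ln s$:
$$\frac{dJ}{da} = \int_{0}^{1} 4 s^{a} \log{\left(s \right)} \, ds = - \frac{4}{\left(a + 1\right)^{2}}.$$

The integral on the left is $I$, so $I = - \frac{4}{\left(a + 1\right)^{2}}$.

Setting $a = \frac{1}{3}$:
$$I = - \frac{9}{4}.$$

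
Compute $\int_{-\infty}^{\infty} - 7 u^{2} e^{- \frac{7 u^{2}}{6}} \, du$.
$- \frac{3 \sqrt{42} \sqrt{\pi}}{7}$

Begin with the known integral
$$J(a) = \int_{-\infty}^{\infty} - 7 e^{- a u^{2}} \, du = - \frac{7 \sqrt{\pi}}{\sqrt{a}}.$$

Differentiating under the integral sign brings down a factor of $(-u^2)$:
$$\frac{dJ}{da} = \int_{-\infty}^{\infty} 7 u^{2} e^{- a u^{2}} \, du = \frac{7 \sqrt{\pi}}{2 a^{\frac{3}{2}}}.$$

The integral on the left is $-I$, so $I = - \frac{7 \sqrt{\pi}}{2 a^{\frac{3}{2}}}$.

Setting $a = \frac{7}{6}$:
$$I = - \frac{3 \sqrt{42} \sqrt{\pi}}{7}.$$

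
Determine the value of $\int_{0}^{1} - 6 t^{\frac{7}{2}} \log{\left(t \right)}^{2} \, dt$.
$- \frac{32}{243}$

Begin with the known integral
$$J(a) = \int_{0}^{1} - 6 t^{a} \, dt = - \frac{6}{a + 1}.$$

Differentiating under the integral sign brings down a factor of $\ln t$:
$$\frac{dJ}{da} = \int_{0}^{1} - 6 t^{a} \log{\left(t \right)} \, dt = \frac{6}{\left(a + 1\right)^{2}}.$$

Repeating twice in total — each differentiation brings down another $\ln t$ — gives
$$\frac{d^{2}J}{da^{2}} = \int_{0}^{1} - 6 t^{a} \log{\left(t \right)}^{2} \, dt = - \frac{12}{\left(a + 1\right)^{3}},$$
and the integrand here is exactly the target integrand, so $I = - \frac{12}{\left(a + 1\right)^{3}}$.

Setting $a = \frac{7}{2}$:
$$I = - \frac{32}{243}.$$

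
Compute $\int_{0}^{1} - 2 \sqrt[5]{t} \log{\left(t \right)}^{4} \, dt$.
$- \frac{3125}{162}$

Start from the elementary integral
$$J(a) = \int_{0}^{1} - 2 t^{a} \, dt = - \frac{2}{a + 1}.$$

Differentiating under the integral sign brings down a factor of $\ln t$:
$$\frac{dJ}{da} = \int_{0}^{1} - 2 t^{a} \log{\left(t \right)} \, dt = \frac{2}{\left(a + 1\right)^{2}}.$$

Repeating $4$ times in total — each differentiation brings down another $\ln t$ — gives
$$\frac{d^{4}J}{da^{4}} = \int_{0}^{1} - 2 t^{a} \log{\left(t \right)}^{4} \, dt = - \frac{48}{\left(a + 1\right)^{5}},$$
and the integrand here is exactly the target integrand, so $I = - \frac{48}{\left(a + 1\right)^{5}}$.

Setting $a = \frac{1}{5}$:
$$I = - \frac{3125}{162}.$$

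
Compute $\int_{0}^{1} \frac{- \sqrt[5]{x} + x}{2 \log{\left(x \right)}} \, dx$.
$\log{\left(\frac{\sqrt{15}}{3} \right)}$

Replace the exponent $\frac{1}{5}$ by a parameter $a$: let $I(a) = \int_{0}^{1} \frac{x - x^{a}}{2 \log{\left(x \right)}} \, dx$.

Since $\dfrac{\partial}{\partial a}\,x^{a} = x^{a} \ln x$, the $\ln x$ in the denominator cancels and
$$\frac{dI}{da} = \int_{0}^{1} - \frac{1}{2} x^{a} \, dx = - \frac{1}{2} \left[\frac{x^{a+1}}{a+1}\right]_0^1 = - \frac{1}{2 a + 2}.$$

Integrating with respect to $a$ gives $I(a) = - \frac{\log{\left(a + 1 \right)}}{2} + \frac{\log{\left(2 \right)}}{2} + C$.

At $a = 1$ the integrand is identically $0$, so $I(1) = 0$. The closed form gives $0$, hence $C = 0$.

Setting $a = \frac{1}{5}$:
$$I = \log{\left(\frac{\sqrt{15}}{3} \right)}.$$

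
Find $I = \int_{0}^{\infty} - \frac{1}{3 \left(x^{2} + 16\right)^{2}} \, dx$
$- \frac{\pi}{768}$

Recall the elementary integral
$$J(a) = \int_{0}^{\infty} - \frac{1}{3 \left(a^{2} + x^{2}\right)} \, dx = - \frac{\pi}{6 a}.$$

Differentiating under the integral sign with respect to $a$,
$$\frac{dJ}{da} = \int_{0}^{\infty} \frac{2 a}{3 \left(a^{2} + x^{2}\right)^{2}} \, dx = \frac{\pi}{6 a^{2}},$$
so $\int_{0}^{\infty} - \frac{1}{3 \left(a^{2} + x^{2}\right)^{2}} \, dx = - \frac{\pi}{12 a^{3}}$.

Setting $a = 4$:
$$I = - \frac{\pi}{768}.$$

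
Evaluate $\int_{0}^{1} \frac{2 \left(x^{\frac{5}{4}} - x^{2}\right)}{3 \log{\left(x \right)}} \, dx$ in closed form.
$\log{\left(\frac{6^{\frac{2}{3}}}{4} \right)}$

Introduce a parameter $a$ in the exponent: let $I(a) = \int_{0}^{1} \frac{2 \left(x^{\frac{5}{4}} - x^{a}\right)}{3 \log{\left(x \right)}} \, dx$.

Since $\dfrac{\partial}{\partial a}\,x^{a} = x^{a} \ln x$, the $\ln x$ in the denominator cancels and
$$\frac{dI}{da} = \int_{0}^{1} - \frac{2}{3} x^{a} \, dx = - \frac{2}{3} \left[\frac{x^{a+1}}{a+1}\right]_0^1 = - \frac{2}{3 a + 3}.$$

Integrating with respect to $a$ gives $I(a) = - \frac{2 \log{\left(a + 1 \right)}}{3} - \frac{4 \log{\left(2 \right)}}{3} + \frac{4 \log{\left(3 \right)}}{3} + C$.

At $a = \frac{5}{4}$ the integrand is identically $0$, so $I(\frac{5}{4}) = 0$. The closed form gives $0$, hence $C = 0$.

Setting $a = 2$:
$$I = \log{\left(\frac{6^{\frac{2}{3}}}{4} \right)}.$$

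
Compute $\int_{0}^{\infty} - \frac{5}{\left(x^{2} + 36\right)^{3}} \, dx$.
$- \frac{5 \pi}{41472}$

Begin with the known result
$$J(a) = \int_{0}^{\infty} - \frac{5}{a^{2} + x^{2}} \, dx = - \frac{5 \pi}{2 a}.$$

Differentiating under the integral sign with respect to $a$,
$$\frac{dJ}{da} = \int_{0}^{\infty} \frac{10 a}{\left(a^{2} + x^{2}\right)^{2}} \, dx = \frac{5 \pi}{2 a^{2}},$$
so $\int_{0}^{\infty} - \frac{5}{\left(a^{2} + x^{2}\right)^{2}} \, dx = - \frac{5 \pi}{4 a^{3}}$.

Repeating — each differentiation of $1/(x^2+a^2)^j$ produces $-2ja/(x^2+a^2)^{j+1}$ — and dividing through by $-2ja$ at each step yields, after $2$ differentiations in total,
$$\int_{0}^{\infty} - \frac{5}{\left(a^{2} + x^{2}\right)^{3}} \, dx = - \frac{15 \pi}{16 a^{5}}.$$

Setting $a = 6$:
$$I = - \frac{5 \pi}{41472}.$$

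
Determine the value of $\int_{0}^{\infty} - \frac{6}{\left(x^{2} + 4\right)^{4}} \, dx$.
$- \frac{15 \pi}{2048}$

Begin with the known result
$$J(a) = \int_{0}^{\infty} - \frac{6}{a^{2} + x^{2}} \, dx = - \frac{3 \pi}{a}.$$

Differentiating under the integral sign with respect to $a$,
$$\frac{dJ}{da} = \int_{0}^{\infty} \frac{12 a}{\left(a^{2} + x^{2}\right)^{2}} \, dx = \frac{3 \pi}{a^{2}},$$
so $\int_{0}^{\infty} - \frac{6}{\left(a^{2} + x^{2}\right)^{2}} \, dx = - \frac{3 \pi}{2 a^{3}}$.

Repeating — each differentiation of $1/(x^2+a^2)^j$ produces $-2ja/(x^2+a^2)^{j+1}$ — and dividing through by $-2ja$ at each step yields, after $3$ differentiations in total,
$$\int_{0}^{\infty} - \frac{6}{\left(a^{2} + x^{2}\right)^{4}} \, dx = - \frac{15 \pi}{16 a^{7}}.$$

Setting $a = 2$:
$$I = - \frac{15 \pi}{2048}.$$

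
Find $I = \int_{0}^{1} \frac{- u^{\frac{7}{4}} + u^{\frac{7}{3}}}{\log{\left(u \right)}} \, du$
$- \log{\left(33 \right)} + \log{\left(40 \right)}$

Consider the one-parameter family: let $I(a) = \int_{0}^{1} \frac{u^{\frac{7}{3}} - u^{a}}{\log{\left(u \right)}} \, du$.

Since $\dfrac{\partial}{\partial a}\,u^{a} = u^{a} \ln u$, the $\ln u$ in the denominator cancels and
$$\frac{dI}{da} = \int_{0}^{1} -1 u^{a} \, du = -1 \left[\frac{u^{a+1}}{a+1}\right]_0^1 = - \frac{1}{a + 1}.$$

Integrating with respect to $a$ gives $I(a) = - \log{\left(\frac{3 a}{10} + \frac{3}{10} \right)} + C$.

At $a = \frac{7}{3}$ the integrand is identically $0$, so $I(\frac{7}{3}) = 0$. The closed form gives $0$, hence $C = 0$.

Setting $a = \frac{7}{4}$:
$$I = - \log{\left(33 \right)} + \log{\left(40 \right)}.$$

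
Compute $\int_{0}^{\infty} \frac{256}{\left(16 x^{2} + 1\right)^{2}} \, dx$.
$16 \pi$

Recall the elementary integral
$$J(a) = \int_{0}^{\infty} \frac{1}{a^{2} + x^{2}} \, dx = \frac{\pi}{2 a}.$$

Differentiating under the integral sign with respect to $a$,
$$\frac{dJ}{da} = \int_{0}^{\infty} - \frac{2 a}{\left(a^{2} + x^{2}\right)^{2}} \, dx = - \frac{\pi}{2 a^{2}},$$
so $\int_{0}^{\infty} \frac{1}{\left(a^{2} + x^{2}\right)^{2}} \, dx = \frac{\pi}{4 a^{3}}$.

Setting $a = \frac{1}{4}$:
$$I = 16 \pi.$$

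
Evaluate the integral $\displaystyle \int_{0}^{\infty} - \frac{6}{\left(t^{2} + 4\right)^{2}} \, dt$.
$- \frac{3 \pi}{16}$

Recall the elementary integral
$$J(a) = \int_{0}^{\infty} - \frac{6}{a^{2} + t^{2}} \, dt = - \frac{3 \pi}{a}.$$

Differentiating under the integral sign with respect to $a$,
$$\frac{dJ}{da} = \int_{0}^{\infty} \frac{12 a}{\left(a^{2} + t^{2}\right)^{2}} \, dt = \frac{3 \pi}{a^{2}},$$
so $\int_{0}^{\infty} - \frac{6}{\left(a^{2} + t^{2}\right)^{2}} \, dt = - \frac{3 \pi}{2 a^{3}}$.

Setting $a = 2$:
$$I = - \frac{3 \pi}{16}.$$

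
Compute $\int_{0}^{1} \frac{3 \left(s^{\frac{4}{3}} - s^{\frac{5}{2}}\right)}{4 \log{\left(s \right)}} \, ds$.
$- \frac{3 \log{\left(3 \right)}}{4} + \frac{3 \log{\left(2 \right)}}{4}$

Consider the one-parameter family: let $I(a) = \int_{0}^{1} \frac{3 \left(- s^{\frac{5}{2}} + s^{a}\right)}{4 \log{\left(s \right)}} \, ds$.

Since $\dfrac{\partial}{\partial a}\,s^{a} = s^{a} \ln s$, the $\ln s$ in the denominator cancels and
$$\frac{dI}{da} = \int_{0}^{1} \frac{3}{4} s^{a} \, ds = \frac{3}{4} \left[\frac{s^{a+1}}{a+1}\right]_0^1 = \frac{3}{4 \left(a + 1\right)}.$$

Integrating with respect to $a$ gives $I(a) = \log{\left(\frac{2^{\frac{3}{4}} \sqrt[4]{7} \left(a + 1\right)^{\frac{3}{4}}}{7} \right)} + C$.

At $a = \frac{5}{2}$ the integrand is identically $0$, so $I(\frac{5}{2}) = 0$. The closed form gives $0$, hence $C = 0$.

Setting $a = \frac{4}{3}$:
$$I = - \frac{3 \log{\left(3 \right)}}{4} + \frac{3 \log{\left(2 \right)}}{4}.$$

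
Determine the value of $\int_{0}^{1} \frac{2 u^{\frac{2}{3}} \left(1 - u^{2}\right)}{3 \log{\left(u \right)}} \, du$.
$- \frac{2 \log{\left(11 \right)}}{3} + \frac{2 \log{\left(5 \right)}}{3}$

Replace the exponent $\frac{2}{3}$ by a parameter $a$: let $I(a) = \int_{0}^{1} \frac{2 \left(- u^{\frac{8}{3}} + u^{a}\right)}{3 \log{\left(u \right)}} \, du$.

Since $\dfrac{\partial}{\partial a}\,u^{a} = u^{a} \ln u$, the $\ln u$ in the denominator cancels and
$$\frac{dI}{da} = \int_{0}^{1} \frac{2}{3} u^{a} \, du = \frac{2}{3} \left[\frac{u^{a+1}}{a+1}\right]_0^1 = \frac{2}{3 \left(a + 1\right)}.$$

Integrating with respect to $a$ gives $I(a) = \log{\left(\frac{\sqrt[3]{11} \cdot 3^{\frac{2}{3}} \left(a + 1\right)^{\frac{2}{3}}}{11} \right)} + C$.

At $a = \frac{8}{3}$ the integrand is identically $0$, so $I(\frac{8}{3}) = 0$. The closed form gives $0$, hence $C = 0$.

Setting $a = \frac{2}{3}$:
$$I = - \frac{2 \log{\left(11 \right)}}{3} + \frac{2 \log{\left(5 \right)}}{3}.$$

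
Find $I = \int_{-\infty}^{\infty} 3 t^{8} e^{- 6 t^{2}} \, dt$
$\frac{35 \sqrt{6} \sqrt{\pi}}{13824}$

Begin with the known integral
$$J(a) = \int_{-\infty}^{\infty} 3 e^{- a t^{2}} \, dt = \frac{3 \sqrt{\pi}}{\sqrt{a}}.$$

Differentiating under the integral sign brings down a factor of $(-t^2)$:
$$\frac{dJ}{da} = \int_{-\infty}^{\infty} - 3 t^{2} e^{- a t^{2}} \, dt = - \frac{3 \sqrt{\pi}}{2 a^{\frac{3}{2}}}.$$

Repeating $4$ times in total — each differentiation brings down another $(-t^2)$ — gives
$$\frac{d^{4}J}{da^{4}} = \int_{-\infty}^{\infty} 3 t^{8} e^{- a t^{2}} \, dt = \frac{315 \sqrt{\pi}}{16 a^{\frac{9}{2}}},$$
and the integrand here is exactly the target integrand, so $I = \frac{315 \sqrt{\pi}}{16 a^{\frac{9}{2}}}$.

Setting $a = 6$:
$$I = \frac{35 \sqrt{6} \sqrt{\pi}}{13824}.$$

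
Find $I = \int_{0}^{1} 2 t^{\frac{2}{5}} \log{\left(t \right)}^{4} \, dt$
$\frac{150000}{16807}$

Begin with the known integral
$$J(a) = \int_{0}^{1} 2 t^{a} \, dt = \frac{2}{a + 1}.$$

Differentiating under the integral sign brings down a factor of $\ln t$:
$$\frac{dJ}{da} = \int_{0}^{1} 2 t^{a} \log{\left(t \right)} \, dt = - \frac{2}{\left(a + 1\right)^{2}}.$$

Repeating $4$ times in total — each differentiation brings down another $\ln t$ — gives
$$\frac{d^{4}J}{da^{4}} = \int_{0}^{1} 2 t^{a} \log{\left(t \right)}^{4} \, dt = \frac{48}{\left(a + 1\right)^{5}},$$
and the integrand here is exactly the target integrand, so $I = \frac{48}{\left(a + 1\right)^{5}}$.

Setting $a = \frac{2}{5}$:
$$I = \frac{150000}{16807}.$$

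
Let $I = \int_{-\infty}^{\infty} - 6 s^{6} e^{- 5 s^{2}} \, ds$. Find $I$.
$- \frac{9 \sqrt{5} \sqrt{\pi}}{500}$

Begin with the known integral
$$J(a) = \int_{-\infty}^{\infty} - 6 e^{- a s^{2}} \, ds = - \frac{6 \sqrt{\pi}}{\sqrt{a}}.$$

Differentiating under the integral sign brings down a factor of $(-s^2)$:
$$\frac{dJ}{da} = \int_{-\infty}^{\infty} 6 s^{2} e^{- a s^{2}} \, ds = \frac{3 \sqrt{\pi}}{a^{\frac{3}{2}}}.$$

Repeating $3$ times in total — each differentiation brings down another $(-s^2)$ — gives
$$\frac{d^{3}J}{da^{3}} = \int_{-\infty}^{\infty} 6 s^{6} e^{- a s^{2}} \, ds = \frac{45 \sqrt{\pi}}{4 a^{\frac{7}{2}}},$$
and the integrand here is $(-1)^{3}$ times the target integrand, so $I = (-1)^{3}\,\frac{d^{3}J}{da^{3}} = - \frac{45 \sqrt{\pi}}{4 a^{\frac{7}{2}}}$.

Setting $a = 5$:
$$I = - \frac{9 \sqrt{5} \sqrt{\pi}}{500}.$$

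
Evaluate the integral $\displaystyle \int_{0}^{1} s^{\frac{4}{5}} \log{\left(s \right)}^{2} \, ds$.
$\frac{250}{729}$

Begin with the known integral
$$J(a) = \int_{0}^{1} s^{a} \, ds = \frac{1}{a + 1}.$$

Differentiating under the integral sign brings down a factor of $\ln s$:
$$\frac{dJ}{da} = \int_{0}^{1} s^{a} \log{\left(s \right)} \, ds = - \frac{1}{\left(a + 1\right)^{2}}.$$

Repeating twice in total — each differentiation brings down another $\ln s$ — gives
$$\frac{d^{2}J}{da^{2}} = \int_{0}^{1} s^{a} \log{\left(s \right)}^{2} \, ds = \frac{2}{\left(a + 1\right)^{3}},$$
and the integrand here is exactly the target integrand, so $I = \frac{2}{\left(a + 1\right)^{3}}$.

Setting $a = \frac{4}{5}$:
$$I = \frac{250}{729}.$$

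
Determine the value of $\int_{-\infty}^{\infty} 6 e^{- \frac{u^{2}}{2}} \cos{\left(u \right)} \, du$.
$\frac{6 \sqrt{2} \sqrt{\pi}}{e^{\frac{1}{2}}}$

Treat the cosine frequency as a parameter and define $I(b) = \int_{-\infty}^{\infty} 6 e^{- \frac{u^{2}}{2}} \cos{\left(b u \right)} \, du$.

Differentiating under the integral sign,
$$I'(b) = \int_{-\infty}^{\infty} - 6 u e^{- \frac{u^{2}}{2}} \sin{\left(b u \right)} \, du.$$

Integrate $\int_{-\infty}^{\infty} u \sin(b u)\, e^{- \frac{u^{2}}{2}}\, du$ by parts with $w = \sin(b u)$ and $dv = u\, e^{- \frac{u^{2}}{2}}\, du$, giving $v = - e^{- \frac{u^{2}}{2}}$. The boundary term vanishes and
$$\int_{-\infty}^{\infty} u \sin(b u)\, e^{- \frac{u^{2}}{2}}\, du = b \int_{-\infty}^{\infty} \cos(b u)\, e^{- \frac{u^{2}}{2}}\, du,$$
so $I'(b) = - b\, I(b)$.

This is a separable first-order ODE; solving with the initial condition $I(0) = \int_{-\infty}^{\infty} 6 e^{- \frac{u^{2}}{2}}\,du = 6 \sqrt{2} \sqrt{\pi}$ gives
$$I(b) = 6 \sqrt{2} \sqrt{\pi} e^{- \frac{b^{2}}{2}}.$$

Setting $b = 1$:
$$I = \frac{6 \sqrt{2} \sqrt{\pi}}{e^{\frac{1}{2}}}.$$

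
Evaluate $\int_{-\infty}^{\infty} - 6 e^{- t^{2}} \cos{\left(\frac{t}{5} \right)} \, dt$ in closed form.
$- \frac{6 \sqrt{\pi}}{e^{\frac{1}{100}}}$

Treat the cosine frequency as a parameter and define $I(b) = \int_{-\infty}^{\infty} - 6 e^{- t^{2}} \cos{\left(b t \right)} \, dt$.

Differentiating under the integral sign,
$$I'(b) = \int_{-\infty}^{\infty} 6 t e^{- t^{2}} \sin{\left(b t \right)} \, dt.$$

Integrate $\int_{-\infty}^{\infty} t \sin(b t)\, e^{- t^{2}}\, dt$ by parts with $u = \sin(b t)$ and $dv = t\, e^{- t^{2}}\, dt$, giving $v = - \frac{e^{- t^{2}}}{2}$. The boundary term vanishes and
$$\int_{-\infty}^{\infty} t \sin(b t)\, e^{- t^{2}}\, dt = \frac{b}{2} \int_{-\infty}^{\infty} \cos(b t)\, e^{- t^{2}}\, dt,$$
so $I'(b) = - \frac{b}{2}\, I(b)$.

This is a separable first-order ODE; solving with the initial condition $I(0) = \int_{-\infty}^{\infty} - 6 e^{- t^{2}}\,dt = - 6 \sqrt{\pi}$ gives
$$I(b) = - 6 \sqrt{\pi} e^{- \frac{b^{2}}{4}}.$$

Setting $b = \frac{1}{5}$:
$$I = - \frac{6 \sqrt{\pi}}{e^{\frac{1}{100}}}.$$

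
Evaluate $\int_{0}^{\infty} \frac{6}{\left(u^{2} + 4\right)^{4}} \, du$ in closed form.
$\frac{15 \pi}{2048}$

Recall the elementary integral
$$J(a) = \int_{0}^{\infty} \frac{6}{a^{2} + u^{2}} \, du = \frac{3 \pi}{a}.$$

Differentiating under the integral sign with respect to $a$,
$$\frac{dJ}{da} = \int_{0}^{\infty} - \frac{12 a}{\left(a^{2} + u^{2}\right)^{2}} \, du = - \frac{3 \pi}{a^{2}},$$
so $\int_{0}^{\infty} \frac{6}{\left(a^{2} + u^{2}\right)^{2}} \, du = \frac{3 \pi}{2 a^{3}}$.

Repeating — each differentiation of $1/(u^2+a^2)^j$ produces $-2ja/(u^2+a^2)^{j+1}$ — and dividing through by $-2ja$ at each step yields, after $3$ differentiations in total,
$$\int_{0}^{\infty} \frac{6}{\left(a^{2} + u^{2}\right)^{4}} \, du = \frac{15 \pi}{16 a^{7}}.$$

Setting $a = 2$:
$$I = \frac{15 \pi}{2048}.$$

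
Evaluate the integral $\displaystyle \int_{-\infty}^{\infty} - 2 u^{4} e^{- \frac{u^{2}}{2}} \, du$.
$- 6 \sqrt{2} \sqrt{\pi}$

Begin with the known integral
$$J(a) = \int_{-\infty}^{\infty} - 2 e^{- a u^{2}} \, du = - \frac{2 \sqrt{\pi}}{\sqrt{a}}.$$

Differentiating under the integral sign brings down a factor of $(-u^2)$:
$$\frac{dJ}{da} = \int_{-\infty}^{\infty} 2 u^{2} e^{- a u^{2}} \, du = \frac{\sqrt{\pi}}{a^{\frac{3}{2}}}.$$

Repeating twice in total — each differentiation brings down another $(-u^2)$ — gives
$$\frac{d^{2}J}{da^{2}} = \int_{-\infty}^{\infty} - 2 u^{4} e^{- a u^{2}} \, du = - \frac{3 \sqrt{\pi}}{2 a^{\frac{5}{2}}},$$
and the integrand here is exactly the target integrand, so $I = - \frac{3 \sqrt{\pi}}{2 a^{\frac{5}{2}}}$.

Setting $a = \frac{1}{2}$:
$$I = - 6 \sqrt{2} \sqrt{\pi}.$$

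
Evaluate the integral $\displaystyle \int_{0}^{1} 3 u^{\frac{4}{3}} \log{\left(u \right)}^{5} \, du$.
$- \frac{262440}{117649}$

Consider the simpler parametrised integral
$$J(a) = \int_{0}^{1} 3 u^{a} \, du = \frac{3}{a + 1}.$$

Differentiating under the integral sign brings down a factor of $\ln u$:
$$\frac{dJ}{da} = \int_{0}^{1} 3 u^{a} \log{\left(u \right)} \, du = - \frac{3}{\left(a + 1\right)^{2}}.$$

Repeating $5$ times in total — each differentiation brings down another $\ln u$ — gives
$$\frac{d^{5}J}{da^{5}} = \int_{0}^{1} 3 u^{a} \log{\left(u \right)}^{5} \, du = - \frac{360}{\left(a + 1\right)^{6}},$$
and the integrand here is exactly the target integrand, so $I = - \frac{360}{\left(a + 1\right)^{6}}$.

Setting $a = \frac{4}{3}$:
$$I = - \frac{262440}{117649}.$$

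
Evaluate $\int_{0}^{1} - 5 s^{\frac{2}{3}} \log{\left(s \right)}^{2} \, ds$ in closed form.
$- \frac{54}{25}$

Consider the simpler parametrised integral
$$J(a) = \int_{0}^{1} - 5 s^{a} \, ds = - \frac{5}{a + 1}.$$

Differentiating under the integral sign brings down a factor of $\ln s$:
$$\frac{dJ}{da} = \int_{0}^{1} - 5 s^{a} \log{\left(s \right)} \, ds = \frac{5}{\left(a + 1\right)^{2}}.$$

Repeating twice in total — each differentiation brings down another $\ln s$ — gives
$$\frac{d^{2}J}{da^{2}} = \int_{0}^{1} - 5 s^{a} \log{\left(s \right)}^{2} \, ds = - \frac{10}{\left(a + 1\right)^{3}},$$
and the integrand here is exactly the target integrand, so $I = - \frac{10}{\left(a + 1\right)^{3}}$.

Setting $a = \frac{2}{3}$:
$$I = - \frac{54}{25}.$$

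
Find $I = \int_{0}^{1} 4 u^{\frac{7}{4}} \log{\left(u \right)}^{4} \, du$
$\frac{98304}{161051}$

Begin with the known integral
$$J(a) = \int_{0}^{1} 4 u^{a} \, du = \frac{4}{a + 1}.$$

Differentiating under the integral sign brings down a factor of $\ln u$:
$$\frac{dJ}{da} = \int_{0}^{1} 4 u^{a} \log{\left(u \right)} \, du = - \frac{4}{\left(a + 1\right)^{2}}.$$

Repeating $4$ times in total — each differentiation brings down another $\ln u$ — gives
$$\frac{d^{4}J}{da^{4}} = \int_{0}^{1} 4 u^{a} \log{\left(u \right)}^{4} \, du = \frac{96}{\left(a + 1\right)^{5}},$$
and the integrand here is exactly the target integrand, so $I = \frac{96}{\left(a + 1\right)^{5}}$.

Setting $a = \frac{7}{4}$:
$$I = \frac{98304}{161051}.$$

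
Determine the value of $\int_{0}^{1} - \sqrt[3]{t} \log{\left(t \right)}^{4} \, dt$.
$- \frac{729}{128}$

Consider the simpler parametrised integral
$$J(a) = \int_{0}^{1} - t^{a} \, dt = - \frac{1}{a + 1}.$$

Differentiating under the integral sign brings down a factor of $\ln t$:
$$\frac{dJ}{da} = \int_{0}^{1} - t^{a} \log{\left(t \right)} \, dt = \frac{1}{\left(a + 1\right)^{2}}.$$

Repeating $4$ times in total — each differentiation brings down another $\ln t$ — gives
$$\frac{d^{4}J}{da^{4}} = \int_{0}^{1} - t^{a} \log{\left(t \right)}^{4} \, dt = - \frac{24}{\left(a + 1\right)^{5}},$$
and the integrand here is exactly the target integrand, so $I = - \frac{24}{\left(a + 1\right)^{5}}$.

Setting $a = \frac{1}{3}$:
$$I = - \frac{729}{128}.$$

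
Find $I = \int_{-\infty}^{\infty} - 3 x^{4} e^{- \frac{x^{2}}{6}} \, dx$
$- 81 \sqrt{6} \sqrt{\pi}$

Begin with the known integral
$$J(a) = \int_{-\infty}^{\infty} - 3 e^{- a x^{2}} \, dx = - \frac{3 \sqrt{\pi}}{\sqrt{a}}.$$

Differentiating under the integral sign brings down a factor of $(-x^2)$:
$$\frac{dJ}{da} = \int_{-\infty}^{\infty} 3 x^{2} e^{- a x^{2}} \, dx = \frac{3 \sqrt{\pi}}{2 a^{\frac{3}{2}}}.$$

Repeating twice in total — each differentiation brings down another $(-x^2)$ — gives
$$\frac{d^{2}J}{da^{2}} = \int_{-\infty}^{\infty} - 3 x^{4} e^{- a x^{2}} \, dx = - \frac{9 \sqrt{\pi}}{4 a^{\frac{5}{2}}},$$
and the integrand here is exactly the target integrand, so $I = - \frac{9 \sqrt{\pi}}{4 a^{\frac{5}{2}}}$.

Setting $a = \frac{1}{6}$:
$$I = - 81 \sqrt{6} \sqrt{\pi}.$$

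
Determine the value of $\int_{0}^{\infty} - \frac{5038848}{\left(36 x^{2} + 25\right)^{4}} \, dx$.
$- \frac{26244 \pi}{15625}$

Start from the standard arctangent integral
$$J(a) = \int_{0}^{\infty} - \frac{3}{a^{2} + x^{2}} \, dx = - \frac{3 \pi}{2 a}.$$

Differentiating under the integral sign with respect to $a$,
$$\frac{dJ}{da} = \int_{0}^{\infty} \frac{6 a}{\left(a^{2} + x^{2}\right)^{2}} \, dx = \frac{3 \pi}{2 a^{2}},$$
so $\int_{0}^{\infty} - \frac{3}{\left(a^{2} + x^{2}\right)^{2}} \, dx = - \frac{3 \pi}{4 a^{3}}$.

Repeating — each differentiation of $1/(x^2+a^2)^j$ produces $-2ja/(x^2+a^2)^{j+1}$ — and dividing through by $-2ja$ at each step yields, after $3$ differentiations in total,
$$\int_{0}^{\infty} - \frac{3}{\left(a^{2} + x^{2}\right)^{4}} \, dx = - \frac{15 \pi}{32 a^{7}}.$$

Setting $a = \frac{5}{6}$:
$$I = - \frac{26244 \pi}{15625}.$$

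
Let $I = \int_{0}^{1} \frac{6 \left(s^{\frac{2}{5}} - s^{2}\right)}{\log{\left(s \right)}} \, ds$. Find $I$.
$\log{\left(\frac{117649}{11390625} \right)}$

Introduce a parameter $a$ in the exponent: let $I(a) = \int_{0}^{1} \frac{6 \left(- s^{2} + s^{a}\right)}{\log{\left(s \right)}} \, ds$.

Since $\dfrac{\partial}{\partial a}\,s^{a} = s^{a} \ln s$, the $\ln s$ in the denominator cancels and
$$\frac{dI}{da} = \int_{0}^{1} 6 s^{a} \, ds = 6 \left[\frac{s^{a+1}}{a+1}\right]_0^1 = \frac{6}{a + 1}.$$

Integrating with respect to $a$ gives $I(a) = \log{\left(\frac{\left(a + 1\right)^{6}}{729} \right)} + C$.

At $a = 2$ the integrand is identically $0$, so $I(2) = 0$. The closed form gives $0$, hence $C = 0$.

Setting $a = \frac{2}{5}$:
$$I = \log{\left(\frac{117649}{11390625} \right)}.$$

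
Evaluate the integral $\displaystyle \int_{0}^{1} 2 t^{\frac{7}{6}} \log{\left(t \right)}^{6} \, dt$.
$\frac{403107840}{62748517}$

Consider the simpler parametrised integral
$$J(a) = \int_{0}^{1} 2 t^{a} \, dt = \frac{2}{a + 1}.$$

Differentiating under the integral sign brings down a factor of $\ln t$:
$$\frac{dJ}{da} = \int_{0}^{1} 2 t^{a} \log{\left(t \right)} \, dt = - \frac{2}{\left(a + 1\right)^{2}}.$$

Repeating $6$ times in total — each differentiation brings down another $\ln t$ — gives
$$\frac{d^{6}J}{da^{6}} = \int_{0}^{1} 2 t^{a} \log{\left(t \right)}^{6} \, dt = \frac{1440}{\left(a + 1\right)^{7}},$$
and the integrand here is exactly the target integrand, so $I = \frac{1440}{\left(a + 1\right)^{7}}$.

Setting $a = \frac{7}{6}$:
$$I = \frac{403107840}{62748517}.$$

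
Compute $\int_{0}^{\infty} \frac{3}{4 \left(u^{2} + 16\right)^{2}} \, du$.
$\frac{3 \pi}{1024}$

Recall the elementary integral
$$J(a) = \int_{0}^{\infty} \frac{3}{4 \left(a^{2} + u^{2}\right)} \, du = \frac{3 \pi}{8 a}.$$

Differentiating under the integral sign with respect to $a$,
$$\frac{dJ}{da} = \int_{0}^{\infty} - \frac{3 a}{2 \left(a^{2} + u^{2}\right)^{2}} \, du = - \frac{3 \pi}{8 a^{2}},$$
so $\int_{0}^{\infty} \frac{3}{4 \left(a^{2} + u^{2}\right)^{2}} \, du = \frac{3 \pi}{16 a^{3}}$.

Setting $a = 4$:
$$I = \frac{3 \pi}{1024}.$$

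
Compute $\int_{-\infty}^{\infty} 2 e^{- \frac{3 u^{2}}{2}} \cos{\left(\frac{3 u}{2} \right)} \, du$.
$\frac{2 \sqrt{6} \sqrt{\pi}}{3 e^{\frac{3}{8}}}$

Define $I(b) = \int_{-\infty}^{\infty} 2 e^{- \frac{3 u^{2}}{2}} \cos{\left(b u \right)} \, du$.

Differentiating under the integral sign,
$$I'(b) = \int_{-\infty}^{\infty} - 2 u e^{- \frac{3 u^{2}}{2}} \sin{\left(b u \right)} \, du.$$

Integrate $\int_{-\infty}^{\infty} u \sin(b u)\, e^{- \frac{3 u^{2}}{2}}\, du$ by parts with $w = \sin(b u)$ and $dv = u\, e^{- \frac{3 u^{2}}{2}}\, du$, giving $v = - \frac{e^{- \frac{3 u^{2}}{2}}}{3}$. The boundary term vanishes and
$$\int_{-\infty}^{\infty} u \sin(b u)\, e^{- \frac{3 u^{2}}{2}}\, du = \frac{b}{3} \int_{-\infty}^{\infty} \cos(b u)\, e^{- \frac{3 u^{2}}{2}}\, du,$$
so $I'(b) = - \frac{b}{3}\, I(b)$.

This is a separable first-order ODE; solving with the initial condition $I(0) = \int_{-\infty}^{\infty} 2 e^{- \frac{3 u^{2}}{2}}\,du = \frac{2 \sqrt{6} \sqrt{\pi}}{3}$ gives
$$I(b) = \frac{2 \sqrt{6} \sqrt{\pi} e^{- \frac{b^{2}}{6}}}{3}.$$

Setting $b = \frac{3}{2}$:
$$I = \frac{2 \sqrt{6} \sqrt{\pi}}{3 e^{\frac{3}{8}}}.$$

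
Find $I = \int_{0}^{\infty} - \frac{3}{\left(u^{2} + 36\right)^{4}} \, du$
$- \frac{5 \pi}{2985984}$

Start from the standard arctangent integral
$$J(a) = \int_{0}^{\infty} - \frac{3}{a^{2} + u^{2}} \, du = - \frac{3 \pi}{2 a}.$$

Differentiating under the integral sign with respect to $a$,
$$\frac{dJ}{da} = \int_{0}^{\infty} \frac{6 a}{\left(a^{2} + u^{2}\right)^{2}} \, du = \frac{3 \pi}{2 a^{2}},$$
so $\int_{0}^{\infty} - \frac{3}{\left(a^{2} + u^{2}\right)^{2}} \, du = - \frac{3 \pi}{4 a^{3}}$.

Repeating — each differentiation of $1/(u^2+a^2)^j$ produces $-2ja/(u^2+a^2)^{j+1}$ — and dividing through by $-2ja$ at each step yields, after $3$ differentiations in total,
$$\int_{0}^{\infty} - \frac{3}{\left(a^{2} + u^{2}\right)^{4}} \, du = - \frac{15 \pi}{32 a^{7}}.$$

Setting $a = 6$:
$$I = - \frac{5 \pi}{2985984}.$$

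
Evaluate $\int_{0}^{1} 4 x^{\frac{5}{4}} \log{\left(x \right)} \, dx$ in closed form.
$- \frac{64}{81}$

Begin with the known integral
$$J(a) = \int_{0}^{1} 4 x^{a} \, dx = \frac{4}{a + 1}.$$

Differentiating under the integral sign brings down a factor of $\ln x$:
$$\frac{dJ}{da} = \int_{0}^{1} 4 x^{a} \log{\left(x \right)} \, dx = - \frac{4}{\left(a + 1\right)^{2}}.$$

The integral on the left is $I$, so $I = - \frac{4}{\left(a + 1\right)^{2}}$.

Setting $a = \frac{5}{4}$:
$$I = - \frac{64}{81}.$$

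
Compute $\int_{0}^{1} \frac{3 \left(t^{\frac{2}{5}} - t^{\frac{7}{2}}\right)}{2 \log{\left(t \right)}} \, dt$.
$\log{\left(\frac{14 \sqrt{70}}{675} \right)}$

Introduce a parameter $a$ in the exponent: let $I(a) = \int_{0}^{1} \frac{3 \left(- t^{\frac{7}{2}} + t^{a}\right)}{2 \log{\left(t \right)}} \, dt$.

Since $\dfrac{\partial}{\partial a}\,t^{a} = t^{a} \ln t$, the $\ln t$ in the denominator cancels and
$$\frac{dI}{da} = \int_{0}^{1} \frac{3}{2} t^{a} \, dt = \frac{3}{2} \left[\frac{t^{a+1}}{a+1}\right]_0^1 = \frac{3}{2 \left(a + 1\right)}.$$

Integrating with respect to $a$ gives $I(a) = \log{\left(\frac{2 \sqrt{2} \left(a + 1\right)^{\frac{3}{2}}}{27} \right)} + C$.

At $a = \frac{7}{2}$ the integrand is identically $0$, so $I(\frac{7}{2}) = 0$. The closed form gives $0$, hence $C = 0$.

Setting $a = \frac{2}{5}$:
$$I = \log{\left(\frac{14 \sqrt{70}}{675} \right)}.$$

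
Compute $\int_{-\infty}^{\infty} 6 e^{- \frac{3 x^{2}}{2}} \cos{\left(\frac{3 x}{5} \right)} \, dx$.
$\frac{2 \sqrt{6} \sqrt{\pi}}{e^{\frac{3}{50}}}$

Let $b$ denote the cosine frequency and define $I(b) = \int_{-\infty}^{\infty} 6 e^{- \frac{3 x^{2}}{2}} \cos{\left(b x \right)} \, dx$.

Differentiating under the integral sign,
$$I'(b) = \int_{-\infty}^{\infty} - 6 x e^{- \frac{3 x^{2}}{2}} \sin{\left(b x \right)} \, dx.$$

Integrate $\int_{-\infty}^{\infty} x \sin(b x)\, e^{- \frac{3 x^{2}}{2}}\, dx$ by parts with $u = \sin(b x)$ and $dv = x\, e^{- \frac{3 x^{2}}{2}}\, dx$, giving $v = - \frac{e^{- \frac{3 x^{2}}{2}}}{3}$. The boundary term vanishes and
$$\int_{-\infty}^{\infty} x \sin(b x)\, e^{- \frac{3 x^{2}}{2}}\, dx = \frac{b}{3} \int_{-\infty}^{\infty} \cos(b x)\, e^{- \frac{3 x^{2}}{2}}\, dx,$$
so $I'(b) = - \frac{b}{3}\, I(b)$.

This is a separable first-order ODE; solving with the initial condition $I(0) = \int_{-\infty}^{\infty} 6 e^{- \frac{3 x^{2}}{2}}\,dx = 2 \sqrt{6} \sqrt{\pi}$ gives
$$I(b) = 2 \sqrt{6} \sqrt{\pi} e^{- \frac{b^{2}}{6}}.$$

Setting $b = \frac{3}{5}$:
$$I = \frac{2 \sqrt{6} \sqrt{\pi}}{e^{\frac{3}{50}}}.$$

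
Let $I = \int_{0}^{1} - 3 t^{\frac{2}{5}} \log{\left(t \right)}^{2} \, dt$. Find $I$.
$- \frac{750}{343}$

Consider the simpler parametrised integral
$$J(a) = \int_{0}^{1} - 3 t^{a} \, dt = - \frac{3}{a + 1}.$$

Differentiating under the integral sign brings down a factor of $\ln t$:
$$\frac{dJ}{da} = \int_{0}^{1} - 3 t^{a} \log{\left(t \right)} \, dt = \frac{3}{\left(a + 1\right)^{2}}.$$

Repeating twice in total — each differentiation brings down another $\ln t$ — gives
$$\frac{d^{2}J}{da^{2}} = \int_{0}^{1} - 3 t^{a} \log{\left(t \right)}^{2} \, dt = - \frac{6}{\left(a + 1\right)^{3}},$$
and the integrand here is exactly the target integrand, so $I = - \frac{6}{\left(a + 1\right)^{3}}$.

Setting $a = \frac{2}{5}$:
$$I = - \frac{750}{343}.$$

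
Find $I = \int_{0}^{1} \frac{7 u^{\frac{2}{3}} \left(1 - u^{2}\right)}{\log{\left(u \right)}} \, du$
$\log{\left(\frac{78125}{19487171} \right)}$

Replace the exponent $\frac{2}{3}$ by a parameter $a$: let $I(a) = \int_{0}^{1} \frac{7 \left(- u^{\frac{8}{3}} + u^{a}\right)}{\log{\left(u \right)}} \, du$.

Since $\dfrac{\partial}{\partial a}\,u^{a} = u^{a} \ln u$, the $\ln u$ in the denominator cancels and
$$\frac{dI}{da} = \int_{0}^{1} 7 u^{a} \, du = 7 \left[\frac{u^{a+1}}{a+1}\right]_0^1 = \frac{7}{a + 1}.$$

Integrating with respect to $a$ gives $I(a) = \log{\left(\frac{2187 \left(a + 1\right)^{7}}{19487171} \right)} + C$.

At $a = \frac{8}{3}$ the integrand is identically $0$, so $I(\frac{8}{3}) = 0$. The closed form gives $0$, hence $C = 0$.

Setting $a = \frac{2}{3}$:
$$I = \log{\left(\frac{78125}{19487171} \right)}.$$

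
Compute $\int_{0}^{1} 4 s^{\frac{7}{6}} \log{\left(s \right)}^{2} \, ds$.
$\frac{1728}{2197}$

Consider the simpler parametrised integral
$$J(a) = \int_{0}^{1} 4 s^{a} \, ds = \frac{4}{a + 1}.$$

Differentiating under the integral sign brings down a factor of $\ln s$:
$$\frac{dJ}{da} = \int_{0}^{1} 4 s^{a} \log{\left(s \right)} \, ds = - \frac{4}{\left(a + 1\right)^{2}}.$$

Repeating twice in total — each differentiation brings down another $\ln s$ — gives
$$\frac{d^{2}J}{da^{2}} = \int_{0}^{1} 4 s^{a} \log{\left(s \right)}^{2} \, ds = \frac{8}{\left(a + 1\right)^{3}},$$
and the integrand here is exactly the target integrand, so $I = \frac{8}{\left(a + 1\right)^{3}}$.

Setting $a = \frac{7}{6}$:
$$I = \frac{1728}{2197}.$$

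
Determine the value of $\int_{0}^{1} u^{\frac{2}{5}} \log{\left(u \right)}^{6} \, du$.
$\frac{56250000}{823543}$

Start from the elementary integral
$$J(a) = \int_{0}^{1} u^{a} \, du = \frac{1}{a + 1}.$$

Differentiating under the integral sign brings down a factor of $\ln u$:
$$\frac{dJ}{da} = \int_{0}^{1} u^{a} \log{\left(u \right)} \, du = - \frac{1}{\left(a + 1\right)^{2}}.$$

Repeating $6$ times in total — each differentiation brings down another $\ln u$ — gives
$$\frac{d^{6}J}{da^{6}} = \int_{0}^{1} u^{a} \log{\left(u \right)}^{6} \, du = \frac{720}{\left(a + 1\right)^{7}},$$
and the integrand here is exactly the target integrand, so $I = \frac{720}{\left(a + 1\right)^{7}}$.

Setting $a = \frac{2}{5}$:
$$I = \frac{56250000}{823543}.$$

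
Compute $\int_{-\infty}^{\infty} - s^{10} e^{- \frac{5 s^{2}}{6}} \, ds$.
$- \frac{45927 \sqrt{30} \sqrt{\pi}}{3125}$

Consider the simpler parametrised integral
$$J(a) = \int_{-\infty}^{\infty} - e^{- a s^{2}} \, ds = - \frac{\sqrt{\pi}}{\sqrt{a}}.$$

Differentiating under the integral sign brings down a factor of $(-s^2)$:
$$\frac{dJ}{da} = \int_{-\infty}^{\infty} s^{2} e^{- a s^{2}} \, ds = \frac{\sqrt{\pi}}{2 a^{\frac{3}{2}}}.$$

Repeating $5$ times in total — each differentiation brings down another $(-s^2)$ — gives
$$\frac{d^{5}J}{da^{5}} = \int_{-\infty}^{\infty} s^{10} e^{- a s^{2}} \, ds = \frac{945 \sqrt{\pi}}{32 a^{\frac{11}{2}}},$$
and the integrand here is $(-1)^{5}$ times the target integrand, so $I = (-1)^{5}\,\frac{d^{5}J}{da^{5}} = - \frac{945 \sqrt{\pi}}{32 a^{\frac{11}{2}}}$.

Setting $a = \frac{5}{6}$:
$$I = - \frac{45927 \sqrt{30} \sqrt{\pi}}{3125}.$$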